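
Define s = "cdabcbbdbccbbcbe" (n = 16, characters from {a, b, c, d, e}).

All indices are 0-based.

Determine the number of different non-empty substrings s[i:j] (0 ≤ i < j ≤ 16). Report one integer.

118

sorted suffixes:
  #0 SA[0]=2  'abcbbdbccbbcbe'
  #1 SA[1]=11  'bbcbe'
  #2 SA[2]=5  'bbdbccbbcbe'
  #3 SA[3]=3  'bcbbdbccbbcbe'
  #4 SA[4]=12  'bcbe'
  #5 SA[5]=8  'bccbbcbe'
  #6 SA[6]=6  'bdbccbbcbe'
  #7 SA[7]=14  'be'
  #8 SA[8]=10  'cbbcbe'
  #9 SA[9]=4  'cbbdbccbbcbe'
  #10 SA[10]=13  'cbe'
  #11 SA[11]=9  'ccbbcbe'
  #12 SA[12]=0  'cdabcbbdbccbbcbe'
  #13 SA[13]=1  'dabcbbdbccbbcbe'
  #14 SA[14]=7  'dbccbbcbe'
  #15 SA[15]=15  'e'

SA = [2, 11, 5, 3, 12, 8, 6, 14, 10, 4, 13, 9, 0, 1, 7, 15]
rank  pair      lcp
   1  s[2:],s[11:]  0  ''
   2  s[11:],s[5:]  2  'bb'
   3  s[5:],s[3:]  1  'b'
   4  s[3:],s[12:]  3  'bcb'
   5  s[12:],s[8:]  2  'bc'
   6  s[8:],s[6:]  1  'b'
   7  s[6:],s[14:]  1  'b'
   8  s[14:],s[10:]  0  ''
   9  s[10:],s[4:]  3  'cbb'
  10  s[4:],s[13:]  2  'cb'
  11  s[13:],s[9:]  1  'c'
  12  s[9:],s[0:]  1  'c'
  13  s[0:],s[1:]  0  ''
  14  s[1:],s[7:]  1  'd'
  15  s[7:],s[15:]  0  ''

n(n+1)/2 = 16·17/2 = 136
Σ LCP = 0 + 0 + 2 + 1 + 3 + 2 + 1 + 1 + 0 + 3 + 2 + 1 + 1 + 0 + 1 + 0 = 18
distinct = 136 − 18 = 118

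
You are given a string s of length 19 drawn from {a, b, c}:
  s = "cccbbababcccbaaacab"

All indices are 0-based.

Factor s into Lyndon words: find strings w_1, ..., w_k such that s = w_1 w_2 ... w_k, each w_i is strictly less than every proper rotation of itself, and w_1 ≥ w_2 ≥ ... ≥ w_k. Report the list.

emit factor 1: 'c' (i=0, period=1)
emit factor 2: 'c' (i=1, period=1)
emit factor 3: 'c' (i=2, period=1)
emit factor 4: 'b' (i=3, period=1)
emit factor 5: 'b' (i=4, period=1)
emit factor 6: 'ababcccb' (i=5, period=8)
emit factor 7: 'aaacab' (i=13, period=6)

["c", "c", "c", "b", "b", "ababcccb", "aaacab"]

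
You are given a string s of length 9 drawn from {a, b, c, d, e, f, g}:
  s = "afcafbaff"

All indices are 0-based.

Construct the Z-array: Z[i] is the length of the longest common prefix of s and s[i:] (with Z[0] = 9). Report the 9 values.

[9, 0, 0, 2, 0, 0, 2, 0, 0]

Z[0]=9
i=1: fresh scan; Z[1]=0
i=2: fresh scan; Z[2]=0
i=3: fresh scan; Z[3]=2 extend→box=[3,5)
i=4: min(r-i=1, Z[1]=0)=0; Z[4]=0
i=5: fresh scan; Z[5]=0
i=6: fresh scan; Z[6]=2 extend→box=[6,8)
i=7: min(r-i=1, Z[1]=0)=0; Z[7]=0
i=8: fresh scan; Z[8]=0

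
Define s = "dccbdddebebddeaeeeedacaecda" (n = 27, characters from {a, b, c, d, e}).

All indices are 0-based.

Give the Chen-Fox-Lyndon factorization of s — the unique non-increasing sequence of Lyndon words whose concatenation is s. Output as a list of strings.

["d", "c", "c", "bdddebebdde", "aeeeed", "acaecd", "a"]

emit factor 1: 'd' (i=0, period=1)
emit factor 2: 'c' (i=1, period=1)
emit factor 3: 'c' (i=2, period=1)
emit factor 4: 'bdddebebdde' (i=3, period=11)
emit factor 5: 'aeeeed' (i=14, period=6)
emit factor 6: 'acaecd' (i=20, period=6)
emit factor 7: 'a' (i=26, period=1)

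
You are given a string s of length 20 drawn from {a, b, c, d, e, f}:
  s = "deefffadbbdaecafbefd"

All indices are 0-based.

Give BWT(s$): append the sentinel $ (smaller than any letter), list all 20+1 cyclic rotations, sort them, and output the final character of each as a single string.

rank  rotation               last
    0  $deefffadbbdaecafbefd  d
    1  adbbdaecafbefd$deefff  f
    2  aecafbefd$deefffadbbd  d
    3  afbefd$deefffadbbdaec  c
    4  bbdaecafbefd$deefffad  d
    5  bdaecafbefd$deefffadb  b
    6  befd$deefffadbbdaecaf  f
    7  cafbefd$deefffadbbdae  e
    8  d$deefffadbbdaecafbef  f
    9  daecafbefd$deefffadbb  b
   10  dbbdaecafbefd$deefffa  a
   11  deefffadbbdaecafbefd$  $
   12  ecafbefd$deefffadbbda  a
   13  eefffadbbdaecafbefd$d  d
   14  efd$deefffadbbdaecafb  b
   15  efffadbbdaecafbefd$de  e
   16  fadbbdaecafbefd$deeff  f
   17  fbefd$deefffadbbdaeca  a
   18  fd$deefffadbbdaecafbe  e
   19  ffadbbdaecafbefd$deef  f
   20  fffadbbdaecafbefd$dee  e

dfdcdbfefba$adbefaefe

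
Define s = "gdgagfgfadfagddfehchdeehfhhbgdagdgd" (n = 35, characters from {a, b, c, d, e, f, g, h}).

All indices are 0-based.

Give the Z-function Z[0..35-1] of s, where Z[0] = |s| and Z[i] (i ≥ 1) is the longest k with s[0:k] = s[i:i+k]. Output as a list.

Z[0]=35
i=1: i≥r, start 0; Z[1]=0
i=2: i≥r, start 0; Z[2]=1 extend→box=[2,3)
i=3: i≥r, start 0; Z[3]=0
i=4: i≥r, start 0; Z[4]=1 extend→box=[4,5)
i=5: i≥r, start 0; Z[5]=0
i=6: i≥r, start 0; Z[6]=1 extend→box=[6,7)
i=7: i≥r, start 0; Z[7]=0
i=8: i≥r, start 0; Z[8]=0
i=9: i≥r, start 0; Z[9]=0
i=10: i≥r, start 0; Z[10]=0
i=11: i≥r, start 0; Z[11]=0
i=12: i≥r, start 0; Z[12]=2 extend→box=[12,14)
i=13: min(r-i=1, Z[1]=0)=0; Z[13]=0
i=14: i≥r, start 0; Z[14]=0
i=15: i≥r, start 0; Z[15]=0
i=16: i≥r, start 0; Z[16]=0
i=17: i≥r, start 0; Z[17]=0
i=18: i≥r, start 0; Z[18]=0
i=19: i≥r, start 0; Z[19]=0
i=20: i≥r, start 0; Z[20]=0
i=21: i≥r, start 0; Z[21]=0
i=22: i≥r, start 0; Z[22]=0
i=23: i≥r, start 0; Z[23]=0
i=24: i≥r, start 0; Z[24]=0
i=25: i≥r, start 0; Z[25]=0
i=26: i≥r, start 0; Z[26]=0
i=27: i≥r, start 0; Z[27]=0
i=28: i≥r, start 0; Z[28]=2 extend→box=[28,30)
i=29: min(r-i=1, Z[1]=0)=0; Z[29]=0
i=30: i≥r, start 0; Z[30]=0
i=31: i≥r, start 0; Z[31]=3 extend→box=[31,34)
i=32: min(r-i=2, Z[1]=0)=0; Z[32]=0
i=33: min(r-i=1, Z[2]=1)=1; Z[33]=2 extend→box=[33,35)
i=34: min(r-i=1, Z[1]=0)=0; Z[34]=0

[35, 0, 1, 0, 1, 0, 1, 0, 0, 0, 0, 0, 2, 0, 0, 0, 0, 0, 0, 0, 0, 0, 0, 0, 0, 0, 0, 0, 2, 0, 0, 3, 0, 2, 0]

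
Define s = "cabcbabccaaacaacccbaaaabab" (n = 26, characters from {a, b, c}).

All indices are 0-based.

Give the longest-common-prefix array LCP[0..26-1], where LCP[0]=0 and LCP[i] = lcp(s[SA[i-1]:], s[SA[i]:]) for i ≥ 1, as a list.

[0, 3, 3, 2, 2, 3, 1, 2, 2, 3, 1, 2, 0, 1, 2, 3, 1, 2, 0, 3, 2, 1, 3, 1, 2, 2]

sorted suffixes:
  #0 SA[0]=19  'aaaabab'
  #1 SA[1]=20  'aaabab'
  #2 SA[2]=9  'aaacaacccbaaaabab'
  #3 SA[3]=21  'aabab'
  #4 SA[4]=10  'aacaacccbaaaabab'
  #5 SA[5]=13  'aacccbaaaabab'
  #6 SA[6]=24  'ab'
  #7 SA[7]=22  'abab'
  #8 SA[8]=1  'abcbabccaaacaacccbaaaabab'
  #9 SA[9]=5  'abccaaacaacccbaaaabab'
  #10 SA[10]=11  'acaacccbaaaabab'
  #11 SA[11]=14  'acccbaaaabab'
  #12 SA[12]=25  'b'
  #13 SA[13]=18  'baaaabab'
  #14 SA[14]=23  'bab'
  #15 SA[15]=4  'babccaaacaacccbaaaabab'
  #16 SA[16]=2  'bcbabccaaacaacccbaaaabab'
  #17 SA[17]=6  'bccaaacaacccbaaaabab'
  #18 SA[18]=8  'caaacaacccbaaaabab'
  #19 SA[19]=12  'caacccbaaaabab'
  #20 SA[20]=0  'cabcbabccaaacaacccbaaaabab'
  #21 SA[21]=17  'cbaaaabab'
  #22 SA[22]=3  'cbabccaaacaacccbaaaabab'
  #23 SA[23]=7  'ccaaacaacccbaaaabab'
  #24 SA[24]=16  'ccbaaaabab'
  #25 SA[25]=15  'cccbaaaabab'

SA = [19, 20, 9, 21, 10, 13, 24, 22, 1, 5, 11, 14, 25, 18, 23, 4, 2, 6, 8, 12, 0, 17, 3, 7, 16, 15]
[i] adj suffixes → lcp
  [1] 19/20 → 3 ('aaa')
  [2] 20/9 → 3 ('aaa')
  [3] 9/21 → 2 ('aa')
  [4] 21/10 → 2 ('aa')
  [5] 10/13 → 3 ('aac')
  [6] 13/24 → 1 ('a')
  [7] 24/22 → 2 ('ab')
  [8] 22/1 → 2 ('ab')
  [9] 1/5 → 3 ('abc')
  [10] 5/11 → 1 ('a')
  [11] 11/14 → 2 ('ac')
  [12] 14/25 → 0 ('')
  [13] 25/18 → 1 ('b')
  [14] 18/23 → 2 ('ba')
  [15] 23/4 → 3 ('bab')
  [16] 4/2 → 1 ('b')
  [17] 2/6 → 2 ('bc')
  [18] 6/8 → 0 ('')
  [19] 8/12 → 3 ('caa')
  [20] 12/0 → 2 ('ca')
  [21] 0/17 → 1 ('c')
  [22] 17/3 → 3 ('cba')
  [23] 3/7 → 1 ('c')
  [24] 7/16 → 2 ('cc')
  [25] 16/15 → 2 ('cc')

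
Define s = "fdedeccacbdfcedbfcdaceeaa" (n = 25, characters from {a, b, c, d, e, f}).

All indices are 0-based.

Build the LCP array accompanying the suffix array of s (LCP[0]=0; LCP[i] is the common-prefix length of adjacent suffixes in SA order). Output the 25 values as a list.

rank→(start, suffix):
  0 → (24, 'a')
  1 → (23, 'aa')
  2 → (7, 'acbdfcedbfcdaceeaa')
  3 → (19, 'aceeaa')
  4 → (9, 'bdfcedbfcdaceeaa')
  5 → (15, 'bfcdaceeaa')
  6 → (6, 'cacbdfcedbfcdaceeaa')
  7 → (8, 'cbdfcedbfcdaceeaa')
  8 → (5, 'ccacbdfcedbfcdaceeaa')
  9 → (17, 'cdaceeaa')
  10 → (12, 'cedbfcdaceeaa')
  11 → (20, 'ceeaa')
  12 → (18, 'daceeaa')
  13 → (14, 'dbfcdaceeaa')
  14 → (3, 'deccacbdfcedbfcdaceeaa')
  15 → (1, 'dedeccacbdfcedbfcdaceeaa')
  16 → (10, 'dfcedbfcdaceeaa')
  17 → (22, 'eaa')
  18 → (4, 'eccacbdfcedbfcdaceeaa')
  19 → (13, 'edbfcdaceeaa')
  20 → (2, 'edeccacbdfcedbfcdaceeaa')
  21 → (21, 'eeaa')
  22 → (16, 'fcdaceeaa')
  23 → (11, 'fcedbfcdaceeaa')
  24 → (0, 'fdedeccacbdfcedbfcdaceeaa')

SA = [24, 23, 7, 19, 9, 15, 6, 8, 5, 17, 12, 20, 18, 14, 3, 1, 10, 22, 4, 13, 2, 21, 16, 11, 0]
i: (SA[i-1],SA[i]) lcp shared
  1: (24,23) 1 'a'
  2: (23,7) 1 'a'
  3: (7,19) 2 'ac'
  4: (19,9) 0 ''
  5: (9,15) 1 'b'
  6: (15,6) 0 ''
  7: (6,8) 1 'c'
  8: (8,5) 1 'c'
  9: (5,17) 1 'c'
  10: (17,12) 1 'c'
  11: (12,20) 2 'ce'
  12: (20,18) 0 ''
  13: (18,14) 1 'd'
  14: (14,3) 1 'd'
  15: (3,1) 2 'de'
  16: (1,10) 1 'd'
  17: (10,22) 0 ''
  18: (22,4) 1 'e'
  19: (4,13) 1 'e'
  20: (13,2) 2 'ed'
  21: (2,21) 1 'e'
  22: (21,16) 0 ''
  23: (16,11) 2 'fc'
  24: (11,0) 1 'f'

[0, 1, 1, 2, 0, 1, 0, 1, 1, 1, 1, 2, 0, 1, 1, 2, 1, 0, 1, 1, 2, 1, 0, 2, 1]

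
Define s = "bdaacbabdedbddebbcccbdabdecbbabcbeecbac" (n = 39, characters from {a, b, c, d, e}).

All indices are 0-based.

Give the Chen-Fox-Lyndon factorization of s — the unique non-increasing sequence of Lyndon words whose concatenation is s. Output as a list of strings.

["bd", "aacbabdedbddebbcccbdabdecbbabcbeecbac"]

emit factor 1: 'bd' (i=0, period=2)
emit factor 2: 'aacbabdedbddebbcccbdabdecbbabcbeecbac' (i=2, period=37)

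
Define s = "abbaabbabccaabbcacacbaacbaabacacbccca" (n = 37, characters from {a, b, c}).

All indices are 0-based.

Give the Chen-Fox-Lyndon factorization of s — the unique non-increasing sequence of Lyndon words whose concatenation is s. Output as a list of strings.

["abb", "aabbabccaabbcacacbaacb", "aabacacbccc", "a"]

emit factor 1: 'abb' (i=0, period=3)
emit factor 2: 'aabbabccaabbcacacbaacb' (i=3, period=22)
emit factor 3: 'aabacacbccc' (i=25, period=11)
emit factor 4: 'a' (i=36, period=1)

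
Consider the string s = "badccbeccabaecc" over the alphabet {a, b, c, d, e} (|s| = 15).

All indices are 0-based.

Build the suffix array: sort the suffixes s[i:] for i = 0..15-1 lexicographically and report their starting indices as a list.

[9, 1, 11, 0, 10, 5, 14, 8, 4, 13, 7, 3, 2, 12, 6]

rank | idx | suffix
   0 |   9 | abaecc
   1 |   1 | adccbeccabaecc
   2 |  11 | aecc
   3 |   0 | badccbeccabaecc
   4 |  10 | baecc
   5 |   5 | beccabaecc
   6 |  14 | c
   7 |   8 | cabaecc
   8 |   4 | cbeccabaecc
   9 |  13 | cc
  10 |   7 | ccabaecc
  11 |   3 | ccbeccabaecc
  12 |   2 | dccbeccabaecc
  13 |  12 | ecc
  14 |   6 | eccabaecc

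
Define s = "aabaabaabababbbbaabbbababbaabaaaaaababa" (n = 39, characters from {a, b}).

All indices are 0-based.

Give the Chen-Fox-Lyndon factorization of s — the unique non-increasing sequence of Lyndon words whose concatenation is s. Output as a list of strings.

["aabaabaabababbbbaabbbababb", "aab", "aaaaaabab", "a"]

emit factor 1: 'aabaabaabababbbbaabbbababb' (i=0, period=26)
emit factor 2: 'aab' (i=26, period=3)
emit factor 3: 'aaaaaabab' (i=29, period=9)
emit factor 4: 'a' (i=38, period=1)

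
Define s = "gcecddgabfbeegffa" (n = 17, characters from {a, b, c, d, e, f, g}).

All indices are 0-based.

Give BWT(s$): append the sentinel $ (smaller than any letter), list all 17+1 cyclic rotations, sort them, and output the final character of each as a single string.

rank  rotation            last
    0  $gcecddgabfbeegffa  a
    1  a$gcecddgabfbeegff  f
    2  abfbeegffa$gcecddg  g
    3  beegffa$gcecddgabf  f
    4  bfbeegffa$gcecddga  a
    5  cddgabfbeegffa$gce  e
    6  cecddgabfbeegffa$g  g
    7  ddgabfbeegffa$gcec  c
    8  dgabfbeegffa$gcecd  d
    9  ecddgabfbeegffa$gc  c
   10  eegffa$gcecddgabfb  b
   11  egffa$gcecddgabfbe  e
   12  fa$gcecddgabfbeegf  f
   13  fbeegffa$gcecddgab  b
   14  ffa$gcecddgabfbeeg  g
   15  gabfbeegffa$gcecdd  d
   16  gcecddgabfbeegffa$  $
   17  gffa$gcecddgabfbee  e

afgfaegcdcbefbgd$e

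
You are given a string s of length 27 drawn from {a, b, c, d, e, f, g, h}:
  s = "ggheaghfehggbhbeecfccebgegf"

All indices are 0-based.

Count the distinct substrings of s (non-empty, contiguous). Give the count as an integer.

rank→(start, suffix):
  0 → (4, 'aghfehggbhbeecfccebgegf')
  1 → (14, 'beecfccebgegf')
  2 → (22, 'bgegf')
  3 → (12, 'bhbeecfccebgegf')
  4 → (19, 'ccebgegf')
  5 → (20, 'cebgegf')
  6 → (17, 'cfccebgegf')
  7 → (3, 'eaghfehggbhbeecfccebgegf')
  8 → (21, 'ebgegf')
  9 → (16, 'ecfccebgegf')
  10 → (15, 'eecfccebgegf')
  11 → (24, 'egf')
  12 → (8, 'ehggbhbeecfccebgegf')
  13 → (26, 'f')
  14 → (18, 'fccebgegf')
  15 → (7, 'fehggbhbeecfccebgegf')
  16 → (11, 'gbhbeecfccebgegf')
  17 → (23, 'gegf')
  18 → (25, 'gf')
  19 → (10, 'ggbhbeecfccebgegf')
  20 → (0, 'ggheaghfehggbhbeecfccebgegf')
  21 → (1, 'gheaghfehggbhbeecfccebgegf')
  22 → (5, 'ghfehggbhbeecfccebgegf')
  23 → (13, 'hbeecfccebgegf')
  24 → (2, 'heaghfehggbhbeecfccebgegf')
  25 → (6, 'hfehggbhbeecfccebgegf')
  26 → (9, 'hggbhbeecfccebgegf')

SA = [4, 14, 22, 12, 19, 20, 17, 3, 21, 16, 15, 24, 8, 26, 18, 7, 11, 23, 25, 10, 0, 1, 5, 13, 2, 6, 9]
i: (SA[i-1],SA[i]) lcp shared
  1: (4,14) 0 ''
  2: (14,22) 1 'b'
  3: (22,12) 1 'b'
  4: (12,19) 0 ''
  5: (19,20) 1 'c'
  6: (20,17) 1 'c'
  7: (17,3) 0 ''
  8: (3,21) 1 'e'
  9: (21,16) 1 'e'
  10: (16,15) 1 'e'
  11: (15,24) 1 'e'
  12: (24,8) 1 'e'
  13: (8,26) 0 ''
  14: (26,18) 1 'f'
  15: (18,7) 1 'f'
  16: (7,11) 0 ''
  17: (11,23) 1 'g'
  18: (23,25) 1 'g'
  19: (25,10) 1 'g'
  20: (10,0) 2 'gg'
  21: (0,1) 1 'g'
  22: (1,5) 2 'gh'
  23: (5,13) 0 ''
  24: (13,2) 1 'h'
  25: (2,6) 1 'h'
  26: (6,9) 1 'h'

n(n+1)/2 = 27·28/2 = 378
Σ LCP = 0 + 0 + 1 + 1 + 0 + 1 + 1 + 0 + 1 + 1 + 1 + 1 + 1 + 0 + 1 + 1 + 0 + 1 + 1 + 1 + 2 + 1 + 2 + 0 + 1 + 1 + 1 = 22
distinct = 378 − 22 = 356

356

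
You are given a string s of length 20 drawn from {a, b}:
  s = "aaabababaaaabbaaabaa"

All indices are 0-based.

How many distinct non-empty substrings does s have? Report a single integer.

157

sorted suffixes:
  #0 SA[0]=19  'a'
  #1 SA[1]=18  'aa'
  #2 SA[2]=8  'aaaabbaaabaa'
  #3 SA[3]=14  'aaabaa'
  #4 SA[4]=0  'aaabababaaaabbaaabaa'
  #5 SA[5]=9  'aaabbaaabaa'
  #6 SA[6]=15  'aabaa'
  #7 SA[7]=1  'aabababaaaabbaaabaa'
  #8 SA[8]=10  'aabbaaabaa'
  #9 SA[9]=16  'abaa'
  #10 SA[10]=6  'abaaaabbaaabaa'
  #11 SA[11]=4  'ababaaaabbaaabaa'
  #12 SA[12]=2  'abababaaaabbaaabaa'
  #13 SA[13]=11  'abbaaabaa'
  #14 SA[14]=17  'baa'
  #15 SA[15]=7  'baaaabbaaabaa'
  #16 SA[16]=13  'baaabaa'
  #17 SA[17]=5  'babaaaabbaaabaa'
  #18 SA[18]=3  'bababaaaabbaaabaa'
  #19 SA[19]=12  'bbaaabaa'

SA = [19, 18, 8, 14, 0, 9, 15, 1, 10, 16, 6, 4, 2, 11, 17, 7, 13, 5, 3, 12]
[i] adj suffixes → lcp
  [1] 19/18 → 1 ('a')
  [2] 18/8 → 2 ('aa')
  [3] 8/14 → 3 ('aaa')
  [4] 14/0 → 5 ('aaaba')
  [5] 0/9 → 4 ('aaab')
  [6] 9/15 → 2 ('aa')
  [7] 15/1 → 4 ('aaba')
  [8] 1/10 → 3 ('aab')
  [9] 10/16 → 1 ('a')
  [10] 16/6 → 4 ('abaa')
  [11] 6/4 → 3 ('aba')
  [12] 4/2 → 5 ('ababa')
  [13] 2/11 → 2 ('ab')
  [14] 11/17 → 0 ('')
  [15] 17/7 → 3 ('baa')
  [16] 7/13 → 4 ('baaa')
  [17] 13/5 → 2 ('ba')
  [18] 5/3 → 4 ('baba')
  [19] 3/12 → 1 ('b')

n(n+1)/2 = 20·21/2 = 210
Σ LCP = 0 + 1 + 2 + 3 + 5 + 4 + 2 + 4 + 3 + 1 + 4 + 3 + 5 + 2 + 0 + 3 + 4 + 2 + 4 + 1 = 53
distinct = 210 − 53 = 157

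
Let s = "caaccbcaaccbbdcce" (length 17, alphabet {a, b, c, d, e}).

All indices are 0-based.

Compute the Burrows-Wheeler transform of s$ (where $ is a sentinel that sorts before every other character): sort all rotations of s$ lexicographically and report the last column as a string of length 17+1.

rank  rotation            last
    0  $caaccbcaaccbbdcce  e
    1  aaccbbdcce$caaccbc  c
    2  aaccbcaaccbbdcce$c  c
    3  accbbdcce$caaccbca  a
    4  accbcaaccbbdcce$ca  a
    5  bbdcce$caaccbcaacc  c
    6  bcaaccbbdcce$caacc  c
    7  bdcce$caaccbcaaccb  b
    8  caaccbbdcce$caaccb  b
    9  caaccbcaaccbbdcce$  $
   10  cbbdcce$caaccbcaac  c
   11  cbcaaccbbdcce$caac  c
   12  ccbbdcce$caaccbcaa  a
   13  ccbcaaccbbdcce$caa  a
   14  cce$caaccbcaaccbbd  d
   15  ce$caaccbcaaccbbdc  c
   16  dcce$caaccbcaaccbb  b
   17  e$caaccbcaaccbbdcc  c

eccaaccbb$ccaadcbc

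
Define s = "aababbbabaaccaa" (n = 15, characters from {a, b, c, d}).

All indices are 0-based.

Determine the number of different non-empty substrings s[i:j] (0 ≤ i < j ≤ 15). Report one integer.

rank | idx | suffix
   0 |  14 | a
   1 |  13 | aa
   2 |   0 | aababbbabaaccaa
   3 |   9 | aaccaa
   4 |   7 | abaaccaa
   5 |   1 | ababbbabaaccaa
   6 |   3 | abbbabaaccaa
   7 |  10 | accaa
   8 |   8 | baaccaa
   9 |   6 | babaaccaa
  10 |   2 | babbbabaaccaa
  11 |   5 | bbabaaccaa
  12 |   4 | bbbabaaccaa
  13 |  12 | caa
  14 |  11 | ccaa

SA = [14, 13, 0, 9, 7, 1, 3, 10, 8, 6, 2, 5, 4, 12, 11]
[i] adj suffixes → lcp
  [1] 14/13 → 1 ('a')
  [2] 13/0 → 2 ('aa')
  [3] 0/9 → 2 ('aa')
  [4] 9/7 → 1 ('a')
  [5] 7/1 → 3 ('aba')
  [6] 1/3 → 2 ('ab')
  [7] 3/10 → 1 ('a')
  [8] 10/8 → 0 ('')
  [9] 8/6 → 2 ('ba')
  [10] 6/2 → 3 ('bab')
  [11] 2/5 → 1 ('b')
  [12] 5/4 → 2 ('bb')
  [13] 4/12 → 0 ('')
  [14] 12/11 → 1 ('c')

n(n+1)/2 = 15·16/2 = 120
Σ LCP = 0 + 1 + 2 + 2 + 1 + 3 + 2 + 1 + 0 + 2 + 3 + 1 + 2 + 0 + 1 = 21
distinct = 120 − 21 = 99

99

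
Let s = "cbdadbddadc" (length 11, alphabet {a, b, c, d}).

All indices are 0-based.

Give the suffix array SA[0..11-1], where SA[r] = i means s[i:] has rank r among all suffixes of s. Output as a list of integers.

[3, 8, 1, 5, 10, 0, 2, 7, 4, 9, 6]

rank→(start, suffix):
  0 → (3, 'adbddadc')
  1 → (8, 'adc')
  2 → (1, 'bdadbddadc')
  3 → (5, 'bddadc')
  4 → (10, 'c')
  5 → (0, 'cbdadbddadc')
  6 → (2, 'dadbddadc')
  7 → (7, 'dadc')
  8 → (4, 'dbddadc')
  9 → (9, 'dc')
  10 → (6, 'ddadc')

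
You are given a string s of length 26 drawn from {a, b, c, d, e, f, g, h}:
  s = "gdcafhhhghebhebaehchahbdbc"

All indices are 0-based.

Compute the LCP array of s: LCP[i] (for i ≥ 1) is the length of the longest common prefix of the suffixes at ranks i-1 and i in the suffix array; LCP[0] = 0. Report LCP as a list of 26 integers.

[0, 1, 1, 0, 1, 1, 1, 0, 1, 1, 0, 1, 0, 2, 1, 0, 0, 1, 0, 1, 1, 1, 3, 1, 1, 2]

rank | idx | suffix
   0 |  15 | aehchahbdbc
   1 |   3 | afhhhghebhebaehchahbdbc
   2 |  20 | ahbdbc
   3 |  14 | baehchahbdbc
   4 |  24 | bc
   5 |  22 | bdbc
   6 |  11 | bhebaehchahbdbc
   7 |  25 | c
   8 |   2 | cafhhhghebhebaehchahbdbc
   9 |  18 | chahbdbc
  10 |  23 | dbc
  11 |   1 | dcafhhhghebhebaehchahbdbc
  12 |  13 | ebaehchahbdbc
  13 |  10 | ebhebaehchahbdbc
  14 |  16 | ehchahbdbc
  15 |   4 | fhhhghebhebaehchahbdbc
  16 |   0 | gdcafhhhghebhebaehchahbdbc
  17 |   8 | ghebhebaehchahbdbc
  18 |  19 | hahbdbc
  19 |  21 | hbdbc
  20 |  17 | hchahbdbc
  21 |  12 | hebaehchahbdbc
  22 |   9 | hebhebaehchahbdbc
  23 |   7 | hghebhebaehchahbdbc
  24 |   6 | hhghebhebaehchahbdbc
  25 |   5 | hhhghebhebaehchahbdbc

SA = [15, 3, 20, 14, 24, 22, 11, 25, 2, 18, 23, 1, 13, 10, 16, 4, 0, 8, 19, 21, 17, 12, 9, 7, 6, 5]
rank  pair      lcp
   1  s[15:],s[3:]  1  'a'
   2  s[3:],s[20:]  1  'a'
   3  s[20:],s[14:]  0  ''
   4  s[14:],s[24:]  1  'b'
   5  s[24:],s[22:]  1  'b'
   6  s[22:],s[11:]  1  'b'
   7  s[11:],s[25:]  0  ''
   8  s[25:],s[2:]  1  'c'
   9  s[2:],s[18:]  1  'c'
  10  s[18:],s[23:]  0  ''
  11  s[23:],s[1:]  1  'd'
  12  s[1:],s[13:]  0  ''
  13  s[13:],s[10:]  2  'eb'
  14  s[10:],s[16:]  1  'e'
  15  s[16:],s[4:]  0  ''
  16  s[4:],s[0:]  0  ''
  17  s[0:],s[8:]  1  'g'
  18  s[8:],s[19:]  0  ''
  19  s[19:],s[21:]  1  'h'
  20  s[21:],s[17:]  1  'h'
  21  s[17:],s[12:]  1  'h'
  22  s[12:],s[9:]  3  'heb'
  23  s[9:],s[7:]  1  'h'
  24  s[7:],s[6:]  1  'h'
  25  s[6:],s[5:]  2  'hh'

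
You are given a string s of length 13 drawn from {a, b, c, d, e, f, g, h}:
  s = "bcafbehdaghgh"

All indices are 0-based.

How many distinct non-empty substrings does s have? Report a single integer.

85

rank→(start, suffix):
  0 → (2, 'afbehdaghgh')
  1 → (8, 'aghgh')
  2 → (0, 'bcafbehdaghgh')
  3 → (4, 'behdaghgh')
  4 → (1, 'cafbehdaghgh')
  5 → (7, 'daghgh')
  6 → (5, 'ehdaghgh')
  7 → (3, 'fbehdaghgh')
  8 → (11, 'gh')
  9 → (9, 'ghgh')
  10 → (12, 'h')
  11 → (6, 'hdaghgh')
  12 → (10, 'hgh')

SA = [2, 8, 0, 4, 1, 7, 5, 3, 11, 9, 12, 6, 10]
i: (SA[i-1],SA[i]) lcp shared
  1: (2,8) 1 'a'
  2: (8,0) 0 ''
  3: (0,4) 1 'b'
  4: (4,1) 0 ''
  5: (1,7) 0 ''
  6: (7,5) 0 ''
  7: (5,3) 0 ''
  8: (3,11) 0 ''
  9: (11,9) 2 'gh'
  10: (9,12) 0 ''
  11: (12,6) 1 'h'
  12: (6,10) 1 'h'

n(n+1)/2 = 13·14/2 = 91
Σ LCP = 0 + 1 + 0 + 1 + 0 + 0 + 0 + 0 + 0 + 2 + 0 + 1 + 1 = 6
distinct = 91 − 6 = 85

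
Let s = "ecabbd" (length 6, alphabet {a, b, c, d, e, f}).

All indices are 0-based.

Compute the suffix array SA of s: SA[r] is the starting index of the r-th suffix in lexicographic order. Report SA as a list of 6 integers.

[2, 3, 4, 1, 5, 0]

rank | idx | suffix
   0 |   2 | abbd
   1 |   3 | bbd
   2 |   4 | bd
   3 |   1 | cabbd
   4 |   5 | d
   5 |   0 | ecabbd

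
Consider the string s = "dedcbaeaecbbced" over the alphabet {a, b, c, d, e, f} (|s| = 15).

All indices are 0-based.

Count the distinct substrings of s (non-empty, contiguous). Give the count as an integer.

rank→(start, suffix):
  0 → (5, 'aeaecbbced')
  1 → (7, 'aecbbced')
  2 → (4, 'baeaecbbced')
  3 → (10, 'bbced')
  4 → (11, 'bced')
  5 → (3, 'cbaeaecbbced')
  6 → (9, 'cbbced')
  7 → (12, 'ced')
  8 → (14, 'd')
  9 → (2, 'dcbaeaecbbced')
  10 → (0, 'dedcbaeaecbbced')
  11 → (6, 'eaecbbced')
  12 → (8, 'ecbbced')
  13 → (13, 'ed')
  14 → (1, 'edcbaeaecbbced')

SA = [5, 7, 4, 10, 11, 3, 9, 12, 14, 2, 0, 6, 8, 13, 1]
rank  pair      lcp
   1  s[5:],s[7:]  2  'ae'
   2  s[7:],s[4:]  0  ''
   3  s[4:],s[10:]  1  'b'
   4  s[10:],s[11:]  1  'b'
   5  s[11:],s[3:]  0  ''
   6  s[3:],s[9:]  2  'cb'
   7  s[9:],s[12:]  1  'c'
   8  s[12:],s[14:]  0  ''
   9  s[14:],s[2:]  1  'd'
  10  s[2:],s[0:]  1  'd'
  11  s[0:],s[6:]  0  ''
  12  s[6:],s[8:]  1  'e'
  13  s[8:],s[13:]  1  'e'
  14  s[13:],s[1:]  2  'ed'

n(n+1)/2 = 15·16/2 = 120
Σ LCP = 0 + 2 + 0 + 1 + 1 + 0 + 2 + 1 + 0 + 1 + 1 + 0 + 1 + 1 + 2 = 13
distinct = 120 − 13 = 107

107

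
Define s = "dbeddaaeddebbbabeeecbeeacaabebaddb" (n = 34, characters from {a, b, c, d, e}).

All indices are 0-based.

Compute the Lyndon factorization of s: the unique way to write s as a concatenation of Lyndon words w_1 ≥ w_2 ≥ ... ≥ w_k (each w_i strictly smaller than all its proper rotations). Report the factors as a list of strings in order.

emit factor 1: 'd' (i=0, period=1)
emit factor 2: 'bedd' (i=1, period=4)
emit factor 3: 'aaeddebbbabeeecbeeac' (i=5, period=20)
emit factor 4: 'aabebaddb' (i=25, period=9)

["d", "bedd", "aaeddebbbabeeecbeeac", "aabebaddb"]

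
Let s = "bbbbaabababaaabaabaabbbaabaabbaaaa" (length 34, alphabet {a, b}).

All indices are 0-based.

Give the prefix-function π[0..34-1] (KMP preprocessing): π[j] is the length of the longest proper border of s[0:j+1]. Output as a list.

π[0] = 0
j=1 s[j]='b': π[1]=1 (border 'b')
j=2 s[j]='b': π[2]=2 (border 'bb')
j=3 s[j]='b': π[3]=3 (border 'bbb')
j=4 s[j]='a': k: 3→2→1→0; π[4]=0 (border '')
j=5 s[j]='a': π[5]=0 (border '')
j=6 s[j]='b': π[6]=1 (border 'b')
j=7 s[j]='a': k: 1→0; π[7]=0 (border '')
j=8 s[j]='b': π[8]=1 (border 'b')
j=9 s[j]='a': k: 1→0; π[9]=0 (border '')
j=10 s[j]='b': π[10]=1 (border 'b')
j=11 s[j]='a': k: 1→0; π[11]=0 (border '')
j=12 s[j]='a': π[12]=0 (border '')
j=13 s[j]='a': π[13]=0 (border '')
j=14 s[j]='b': π[14]=1 (border 'b')
j=15 s[j]='a': k: 1→0; π[15]=0 (border '')
j=16 s[j]='a': π[16]=0 (border '')
j=17 s[j]='b': π[17]=1 (border 'b')
j=18 s[j]='a': k: 1→0; π[18]=0 (border '')
j=19 s[j]='a': π[19]=0 (border '')
j=20 s[j]='b': π[20]=1 (border 'b')
j=21 s[j]='b': π[21]=2 (border 'bb')
j=22 s[j]='b': π[22]=3 (border 'bbb')
j=23 s[j]='a': k: 3→2→1→0; π[23]=0 (border '')
j=24 s[j]='a': π[24]=0 (border '')
j=25 s[j]='b': π[25]=1 (border 'b')
j=26 s[j]='a': k: 1→0; π[26]=0 (border '')
j=27 s[j]='a': π[27]=0 (border '')
j=28 s[j]='b': π[28]=1 (border 'b')
j=29 s[j]='b': π[29]=2 (border 'bb')
j=30 s[j]='a': k: 2→1→0; π[30]=0 (border '')
j=31 s[j]='a': π[31]=0 (border '')
j=32 s[j]='a': π[32]=0 (border '')
j=33 s[j]='a': π[33]=0 (border '')

[0, 1, 2, 3, 0, 0, 1, 0, 1, 0, 1, 0, 0, 0, 1, 0, 0, 1, 0, 0, 1, 2, 3, 0, 0, 1, 0, 0, 1, 2, 0, 0, 0, 0]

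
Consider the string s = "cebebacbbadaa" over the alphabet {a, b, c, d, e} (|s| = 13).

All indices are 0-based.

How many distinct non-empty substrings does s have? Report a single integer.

81

sorted suffixes:
  #0 SA[0]=12  'a'
  #1 SA[1]=11  'aa'
  #2 SA[2]=5  'acbbadaa'
  #3 SA[3]=9  'adaa'
  #4 SA[4]=4  'bacbbadaa'
  #5 SA[5]=8  'badaa'
  #6 SA[6]=7  'bbadaa'
  #7 SA[7]=2  'bebacbbadaa'
  #8 SA[8]=6  'cbbadaa'
  #9 SA[9]=0  'cebebacbbadaa'
  #10 SA[10]=10  'daa'
  #11 SA[11]=3  'ebacbbadaa'
  #12 SA[12]=1  'ebebacbbadaa'

SA = [12, 11, 5, 9, 4, 8, 7, 2, 6, 0, 10, 3, 1]
[i] adj suffixes → lcp
  [1] 12/11 → 1 ('a')
  [2] 11/5 → 1 ('a')
  [3] 5/9 → 1 ('a')
  [4] 9/4 → 0 ('')
  [5] 4/8 → 2 ('ba')
  [6] 8/7 → 1 ('b')
  [7] 7/2 → 1 ('b')
  [8] 2/6 → 0 ('')
  [9] 6/0 → 1 ('c')
  [10] 0/10 → 0 ('')
  [11] 10/3 → 0 ('')
  [12] 3/1 → 2 ('eb')

n(n+1)/2 = 13·14/2 = 91
Σ LCP = 0 + 1 + 1 + 1 + 0 + 2 + 1 + 1 + 0 + 1 + 0 + 0 + 2 = 10
distinct = 91 − 10 = 81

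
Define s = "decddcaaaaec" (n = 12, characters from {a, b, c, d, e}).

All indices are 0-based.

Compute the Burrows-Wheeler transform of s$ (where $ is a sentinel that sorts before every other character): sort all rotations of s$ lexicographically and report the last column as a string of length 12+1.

rank  rotation       last
    0  $decddcaaaaec  c
    1  aaaaec$decddc  c
    2  aaaec$decddca  a
    3  aaec$decddcaa  a
    4  aec$decddcaaa  a
    5  c$decddcaaaae  e
    6  caaaaec$decdd  d
    7  cddcaaaaec$de  e
    8  dcaaaaec$decd  d
    9  ddcaaaaec$dec  c
   10  decddcaaaaec$  $
   11  ec$decddcaaaa  a
   12  ecddcaaaaec$d  d

ccaaaededc$ad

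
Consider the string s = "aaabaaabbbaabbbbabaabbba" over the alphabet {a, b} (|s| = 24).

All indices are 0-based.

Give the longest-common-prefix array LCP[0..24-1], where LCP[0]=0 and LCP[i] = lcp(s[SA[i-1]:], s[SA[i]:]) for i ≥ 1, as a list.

rank | idx | suffix
   0 |  23 | a
   1 |   0 | aaabaaabbbaabbbbabaabbba
   2 |   4 | aaabbbaabbbbabaabbba
   3 |   1 | aabaaabbbaabbbbabaabbba
   4 |  18 | aabbba
   5 |   5 | aabbbaabbbbabaabbba
   6 |  10 | aabbbbabaabbba
   7 |   2 | abaaabbbaabbbbabaabbba
   8 |  16 | abaabbba
   9 |  19 | abbba
  10 |   6 | abbbaabbbbabaabbba
  11 |  11 | abbbbabaabbba
  12 |  22 | ba
  13 |   3 | baaabbbaabbbbabaabbba
  14 |  17 | baabbba
  15 |   9 | baabbbbabaabbba
  16 |  15 | babaabbba
  17 |  21 | bba
  18 |   8 | bbaabbbbabaabbba
  19 |  14 | bbabaabbba
  20 |  20 | bbba
  21 |   7 | bbbaabbbbabaabbba
  22 |  13 | bbbabaabbba
  23 |  12 | bbbbabaabbba

SA = [23, 0, 4, 1, 18, 5, 10, 2, 16, 19, 6, 11, 22, 3, 17, 9, 15, 21, 8, 14, 20, 7, 13, 12]
i: (SA[i-1],SA[i]) lcp shared
  1: (23,0) 1 'a'
  2: (0,4) 4 'aaab'
  3: (4,1) 2 'aa'
  4: (1,18) 3 'aab'
  5: (18,5) 6 'aabbba'
  6: (5,10) 5 'aabbb'
  7: (10,2) 1 'a'
  8: (2,16) 4 'abaa'
  9: (16,19) 2 'ab'
  10: (19,6) 5 'abbba'
  11: (6,11) 4 'abbb'
  12: (11,22) 0 ''
  13: (22,3) 2 'ba'
  14: (3,17) 3 'baa'
  15: (17,9) 6 'baabbb'
  16: (9,15) 2 'ba'
  17: (15,21) 1 'b'
  18: (21,8) 3 'bba'
  19: (8,14) 3 'bba'
  20: (14,20) 2 'bb'
  21: (20,7) 4 'bbba'
  22: (7,13) 4 'bbba'
  23: (13,12) 3 'bbb'

[0, 1, 4, 2, 3, 6, 5, 1, 4, 2, 5, 4, 0, 2, 3, 6, 2, 1, 3, 3, 2, 4, 4, 3]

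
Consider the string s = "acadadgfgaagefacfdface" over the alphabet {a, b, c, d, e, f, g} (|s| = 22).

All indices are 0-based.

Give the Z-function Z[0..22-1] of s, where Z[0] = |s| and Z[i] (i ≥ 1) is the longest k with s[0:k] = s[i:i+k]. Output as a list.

[22, 0, 1, 0, 1, 0, 0, 0, 0, 1, 1, 0, 0, 0, 2, 0, 0, 0, 0, 2, 0, 0]

Z[0]=22
i=1: i≥r, start 0; Z[1]=0
i=2: i≥r, start 0; Z[2]=1 grow→box=[2,3)
i=3: i≥r, start 0; Z[3]=0
i=4: i≥r, start 0; Z[4]=1 grow→box=[4,5)
i=5: i≥r, start 0; Z[5]=0
i=6: i≥r, start 0; Z[6]=0
i=7: i≥r, start 0; Z[7]=0
i=8: i≥r, start 0; Z[8]=0
i=9: i≥r, start 0; Z[9]=1 grow→box=[9,10)
i=10: i≥r, start 0; Z[10]=1 grow→box=[10,11)
i=11: i≥r, start 0; Z[11]=0
i=12: i≥r, start 0; Z[12]=0
i=13: i≥r, start 0; Z[13]=0
i=14: i≥r, start 0; Z[14]=2 grow→box=[14,16)
i=15: min(r-i=1, Z[1]=0)=0; Z[15]=0
i=16: i≥r, start 0; Z[16]=0
i=17: i≥r, start 0; Z[17]=0
i=18: i≥r, start 0; Z[18]=0
i=19: i≥r, start 0; Z[19]=2 grow→box=[19,21)
i=20: min(r-i=1, Z[1]=0)=0; Z[20]=0
i=21: i≥r, start 0; Z[21]=0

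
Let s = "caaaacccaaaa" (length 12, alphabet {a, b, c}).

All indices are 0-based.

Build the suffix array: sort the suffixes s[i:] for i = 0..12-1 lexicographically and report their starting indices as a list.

rank→(start, suffix):
  0 → (11, 'a')
  1 → (10, 'aa')
  2 → (9, 'aaa')
  3 → (8, 'aaaa')
  4 → (1, 'aaaacccaaaa')
  5 → (2, 'aaacccaaaa')
  6 → (3, 'aacccaaaa')
  7 → (4, 'acccaaaa')
  8 → (7, 'caaaa')
  9 → (0, 'caaaacccaaaa')
  10 → (6, 'ccaaaa')
  11 → (5, 'cccaaaa')

[11, 10, 9, 8, 1, 2, 3, 4, 7, 0, 6, 5]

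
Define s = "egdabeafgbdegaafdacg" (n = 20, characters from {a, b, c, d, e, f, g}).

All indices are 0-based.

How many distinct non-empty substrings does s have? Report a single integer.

sorted suffixes:
  #0 SA[0]=13  'aafdacg'
  #1 SA[1]=3  'abeafgbdegaafdacg'
  #2 SA[2]=17  'acg'
  #3 SA[3]=14  'afdacg'
  #4 SA[4]=6  'afgbdegaafdacg'
  #5 SA[5]=9  'bdegaafdacg'
  #6 SA[6]=4  'beafgbdegaafdacg'
  #7 SA[7]=18  'cg'
  #8 SA[8]=2  'dabeafgbdegaafdacg'
  #9 SA[9]=16  'dacg'
  #10 SA[10]=10  'degaafdacg'
  #11 SA[11]=5  'eafgbdegaafdacg'
  #12 SA[12]=11  'egaafdacg'
  #13 SA[13]=0  'egdabeafgbdegaafdacg'
  #14 SA[14]=15  'fdacg'
  #15 SA[15]=7  'fgbdegaafdacg'
  #16 SA[16]=19  'g'
  #17 SA[17]=12  'gaafdacg'
  #18 SA[18]=8  'gbdegaafdacg'
  #19 SA[19]=1  'gdabeafgbdegaafdacg'

SA = [13, 3, 17, 14, 6, 9, 4, 18, 2, 16, 10, 5, 11, 0, 15, 7, 19, 12, 8, 1]
rank  pair      lcp
   1  s[13:],s[3:]  1  'a'
   2  s[3:],s[17:]  1  'a'
   3  s[17:],s[14:]  1  'a'
   4  s[14:],s[6:]  2  'af'
   5  s[6:],s[9:]  0  ''
   6  s[9:],s[4:]  1  'b'
   7  s[4:],s[18:]  0  ''
   8  s[18:],s[2:]  0  ''
   9  s[2:],s[16:]  2  'da'
  10  s[16:],s[10:]  1  'd'
  11  s[10:],s[5:]  0  ''
  12  s[5:],s[11:]  1  'e'
  13  s[11:],s[0:]  2  'eg'
  14  s[0:],s[15:]  0  ''
  15  s[15:],s[7:]  1  'f'
  16  s[7:],s[19:]  0  ''
  17  s[19:],s[12:]  1  'g'
  18  s[12:],s[8:]  1  'g'
  19  s[8:],s[1:]  1  'g'

n(n+1)/2 = 20·21/2 = 210
Σ LCP = 0 + 1 + 1 + 1 + 2 + 0 + 1 + 0 + 0 + 2 + 1 + 0 + 1 + 2 + 0 + 1 + 0 + 1 + 1 + 1 = 16
distinct = 210 − 16 = 194

194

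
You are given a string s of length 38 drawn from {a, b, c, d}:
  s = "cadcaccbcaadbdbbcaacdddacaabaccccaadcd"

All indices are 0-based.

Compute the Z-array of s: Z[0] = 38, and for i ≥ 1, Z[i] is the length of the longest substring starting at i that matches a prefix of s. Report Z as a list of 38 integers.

Z[0]=38
i=1: i≥r, start 0; Z[1]=0
i=2: i≥r, start 0; Z[2]=0
i=3: i≥r, start 0; Z[3]=2 extend→box=[3,5)
i=4: min(r-i=1, Z[1]=0)=0; Z[4]=0
i=5: i≥r, start 0; Z[5]=1 extend→box=[5,6)
i=6: i≥r, start 0; Z[6]=1 extend→box=[6,7)
i=7: i≥r, start 0; Z[7]=0
i=8: i≥r, start 0; Z[8]=2 extend→box=[8,10)
i=9: min(r-i=1, Z[1]=0)=0; Z[9]=0
i=10: i≥r, start 0; Z[10]=0
i=11: i≥r, start 0; Z[11]=0
i=12: i≥r, start 0; Z[12]=0
i=13: i≥r, start 0; Z[13]=0
i=14: i≥r, start 0; Z[14]=0
i=15: i≥r, start 0; Z[15]=0
i=16: i≥r, start 0; Z[16]=2 extend→box=[16,18)
i=17: min(r-i=1, Z[1]=0)=0; Z[17]=0
i=18: i≥r, start 0; Z[18]=0
i=19: i≥r, start 0; Z[19]=1 extend→box=[19,20)
i=20: i≥r, start 0; Z[20]=0
i=21: i≥r, start 0; Z[21]=0
i=22: i≥r, start 0; Z[22]=0
i=23: i≥r, start 0; Z[23]=0
i=24: i≥r, start 0; Z[24]=2 extend→box=[24,26)
i=25: min(r-i=1, Z[1]=0)=0; Z[25]=0
i=26: i≥r, start 0; Z[26]=0
i=27: i≥r, start 0; Z[27]=0
i=28: i≥r, start 0; Z[28]=0
i=29: i≥r, start 0; Z[29]=1 extend→box=[29,30)
i=30: i≥r, start 0; Z[30]=1 extend→box=[30,31)
i=31: i≥r, start 0; Z[31]=1 extend→box=[31,32)
i=32: i≥r, start 0; Z[32]=2 extend→box=[32,34)
i=33: min(r-i=1, Z[1]=0)=0; Z[33]=0
i=34: i≥r, start 0; Z[34]=0
i=35: i≥r, start 0; Z[35]=0
i=36: i≥r, start 0; Z[36]=1 extend→box=[36,37)
i=37: i≥r, start 0; Z[37]=0

[38, 0, 0, 2, 0, 1, 1, 0, 2, 0, 0, 0, 0, 0, 0, 0, 2, 0, 0, 1, 0, 0, 0, 0, 2, 0, 0, 0, 0, 1, 1, 1, 2, 0, 0, 0, 1, 0]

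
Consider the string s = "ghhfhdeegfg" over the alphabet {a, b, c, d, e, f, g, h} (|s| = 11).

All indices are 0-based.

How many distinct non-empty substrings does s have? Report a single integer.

60

rank→(start, suffix):
  0 → (5, 'deegfg')
  1 → (6, 'eegfg')
  2 → (7, 'egfg')
  3 → (9, 'fg')
  4 → (3, 'fhdeegfg')
  5 → (10, 'g')
  6 → (8, 'gfg')
  7 → (0, 'ghhfhdeegfg')
  8 → (4, 'hdeegfg')
  9 → (2, 'hfhdeegfg')
  10 → (1, 'hhfhdeegfg')

SA = [5, 6, 7, 9, 3, 10, 8, 0, 4, 2, 1]
i: (SA[i-1],SA[i]) lcp shared
  1: (5,6) 0 ''
  2: (6,7) 1 'e'
  3: (7,9) 0 ''
  4: (9,3) 1 'f'
  5: (3,10) 0 ''
  6: (10,8) 1 'g'
  7: (8,0) 1 'g'
  8: (0,4) 0 ''
  9: (4,2) 1 'h'
  10: (2,1) 1 'h'

n(n+1)/2 = 11·12/2 = 66
Σ LCP = 0 + 0 + 1 + 0 + 1 + 0 + 1 + 1 + 0 + 1 + 1 = 6
distinct = 66 − 6 = 60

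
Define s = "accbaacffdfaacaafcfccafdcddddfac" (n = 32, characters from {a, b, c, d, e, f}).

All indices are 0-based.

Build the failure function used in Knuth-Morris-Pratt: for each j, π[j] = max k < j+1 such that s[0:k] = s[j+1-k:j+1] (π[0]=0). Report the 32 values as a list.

π[0] = 0
j=1 s[j]='c': π[1]=0 (border '')
j=2 s[j]='c': π[2]=0 (border '')
j=3 s[j]='b': π[3]=0 (border '')
j=4 s[j]='a': π[4]=1 (border 'a')
j=5 s[j]='a': k: 1→0; π[5]=1 (border 'a')
j=6 s[j]='c': π[6]=2 (border 'ac')
j=7 s[j]='f': k: 2→0; π[7]=0 (border '')
j=8 s[j]='f': π[8]=0 (border '')
j=9 s[j]='d': π[9]=0 (border '')
j=10 s[j]='f': π[10]=0 (border '')
j=11 s[j]='a': π[11]=1 (border 'a')
j=12 s[j]='a': k: 1→0; π[12]=1 (border 'a')
j=13 s[j]='c': π[13]=2 (border 'ac')
j=14 s[j]='a': k: 2→0; π[14]=1 (border 'a')
j=15 s[j]='a': k: 1→0; π[15]=1 (border 'a')
j=16 s[j]='f': k: 1→0; π[16]=0 (border '')
j=17 s[j]='c': π[17]=0 (border '')
j=18 s[j]='f': π[18]=0 (border '')
j=19 s[j]='c': π[19]=0 (border '')
j=20 s[j]='c': π[20]=0 (border '')
j=21 s[j]='a': π[21]=1 (border 'a')
j=22 s[j]='f': k: 1→0; π[22]=0 (border '')
j=23 s[j]='d': π[23]=0 (border '')
j=24 s[j]='c': π[24]=0 (border '')
j=25 s[j]='d': π[25]=0 (border '')
j=26 s[j]='d': π[26]=0 (border '')
j=27 s[j]='d': π[27]=0 (border '')
j=28 s[j]='d': π[28]=0 (border '')
j=29 s[j]='f': π[29]=0 (border '')
j=30 s[j]='a': π[30]=1 (border 'a')
j=31 s[j]='c': π[31]=2 (border 'ac')

[0, 0, 0, 0, 1, 1, 2, 0, 0, 0, 0, 1, 1, 2, 1, 1, 0, 0, 0, 0, 0, 1, 0, 0, 0, 0, 0, 0, 0, 0, 1, 2]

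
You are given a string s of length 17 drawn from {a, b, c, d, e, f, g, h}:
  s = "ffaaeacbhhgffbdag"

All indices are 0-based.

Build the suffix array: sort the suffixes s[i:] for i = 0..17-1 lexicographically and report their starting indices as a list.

sorted suffixes:
  #0 SA[0]=2  'aaeacbhhgffbdag'
  #1 SA[1]=5  'acbhhgffbdag'
  #2 SA[2]=3  'aeacbhhgffbdag'
  #3 SA[3]=15  'ag'
  #4 SA[4]=13  'bdag'
  #5 SA[5]=7  'bhhgffbdag'
  #6 SA[6]=6  'cbhhgffbdag'
  #7 SA[7]=14  'dag'
  #8 SA[8]=4  'eacbhhgffbdag'
  #9 SA[9]=1  'faaeacbhhgffbdag'
  #10 SA[10]=12  'fbdag'
  #11 SA[11]=0  'ffaaeacbhhgffbdag'
  #12 SA[12]=11  'ffbdag'
  #13 SA[13]=16  'g'
  #14 SA[14]=10  'gffbdag'
  #15 SA[15]=9  'hgffbdag'
  #16 SA[16]=8  'hhgffbdag'

[2, 5, 3, 15, 13, 7, 6, 14, 4, 1, 12, 0, 11, 16, 10, 9, 8]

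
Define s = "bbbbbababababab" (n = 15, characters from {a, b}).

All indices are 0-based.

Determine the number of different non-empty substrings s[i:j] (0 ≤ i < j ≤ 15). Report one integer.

65

rank | idx | suffix
   0 |  13 | ab
   1 |  11 | abab
   2 |   9 | ababab
   3 |   7 | abababab
   4 |   5 | ababababab
   5 |  14 | b
   6 |  12 | bab
   7 |  10 | babab
   8 |   8 | bababab
   9 |   6 | babababab
  10 |   4 | bababababab
  11 |   3 | bbababababab
  12 |   2 | bbbababababab
  13 |   1 | bbbbababababab
  14 |   0 | bbbbbababababab

SA = [13, 11, 9, 7, 5, 14, 12, 10, 8, 6, 4, 3, 2, 1, 0]
rank  pair      lcp
   1  s[13:],s[11:]  2  'ab'
   2  s[11:],s[9:]  4  'abab'
   3  s[9:],s[7:]  6  'ababab'
   4  s[7:],s[5:]  8  'abababab'
   5  s[5:],s[14:]  0  ''
   6  s[14:],s[12:]  1  'b'
   7  s[12:],s[10:]  3  'bab'
   8  s[10:],s[8:]  5  'babab'
   9  s[8:],s[6:]  7  'bababab'
  10  s[6:],s[4:]  9  'babababab'
  11  s[4:],s[3:]  1  'b'
  12  s[3:],s[2:]  2  'bb'
  13  s[2:],s[1:]  3  'bbb'
  14  s[1:],s[0:]  4  'bbbb'

n(n+1)/2 = 15·16/2 = 120
Σ LCP = 0 + 2 + 4 + 6 + 8 + 0 + 1 + 3 + 5 + 7 + 9 + 1 + 2 + 3 + 4 = 55
distinct = 120 − 55 = 65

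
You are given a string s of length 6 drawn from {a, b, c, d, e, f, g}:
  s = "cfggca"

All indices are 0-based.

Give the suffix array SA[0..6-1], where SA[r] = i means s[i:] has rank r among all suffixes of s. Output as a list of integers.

[5, 4, 0, 1, 3, 2]

rank | idx | suffix
   0 |   5 | a
   1 |   4 | ca
   2 |   0 | cfggca
   3 |   1 | fggca
   4 |   3 | gca
   5 |   2 | ggca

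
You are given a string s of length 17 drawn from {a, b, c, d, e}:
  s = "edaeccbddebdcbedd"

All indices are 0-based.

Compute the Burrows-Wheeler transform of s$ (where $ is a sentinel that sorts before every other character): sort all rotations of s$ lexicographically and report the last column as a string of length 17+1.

rank  rotation            last
    0  $edaeccbddebdcbedd  d
    1  aeccbddebdcbedd$ed  d
    2  bdcbedd$edaeccbdde  e
    3  bddebdcbedd$edaecc  c
    4  bedd$edaeccbddebdc  c
    5  cbddebdcbedd$edaec  c
    6  cbedd$edaeccbddebd  d
    7  ccbddebdcbedd$edae  e
    8  d$edaeccbddebdcbed  d
    9  daeccbddebdcbedd$e  e
   10  dcbedd$edaeccbddeb  b
   11  dd$edaeccbddebdcbe  e
   12  ddebdcbedd$edaeccb  b
   13  debdcbedd$edaeccbd  d
   14  ebdcbedd$edaeccbdd  d
   15  eccbddebdcbedd$eda  a
   16  edaeccbddebdcbedd$  $
   17  edd$edaeccbddebdcb  b

ddecccdedebebdda$b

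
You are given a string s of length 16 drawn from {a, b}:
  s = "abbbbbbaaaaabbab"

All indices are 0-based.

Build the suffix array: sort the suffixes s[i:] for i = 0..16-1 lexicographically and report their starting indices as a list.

sorted suffixes:
  #0 SA[0]=7  'aaaaabbab'
  #1 SA[1]=8  'aaaabbab'
  #2 SA[2]=9  'aaabbab'
  #3 SA[3]=10  'aabbab'
  #4 SA[4]=14  'ab'
  #5 SA[5]=11  'abbab'
  #6 SA[6]=0  'abbbbbbaaaaabbab'
  #7 SA[7]=15  'b'
  #8 SA[8]=6  'baaaaabbab'
  #9 SA[9]=13  'bab'
  #10 SA[10]=5  'bbaaaaabbab'
  #11 SA[11]=12  'bbab'
  #12 SA[12]=4  'bbbaaaaabbab'
  #13 SA[13]=3  'bbbbaaaaabbab'
  #14 SA[14]=2  'bbbbbaaaaabbab'
  #15 SA[15]=1  'bbbbbbaaaaabbab'

[7, 8, 9, 10, 14, 11, 0, 15, 6, 13, 5, 12, 4, 3, 2, 1]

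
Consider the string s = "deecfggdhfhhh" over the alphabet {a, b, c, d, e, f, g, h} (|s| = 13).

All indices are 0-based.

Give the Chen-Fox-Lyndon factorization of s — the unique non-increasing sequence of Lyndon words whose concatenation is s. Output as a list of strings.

["dee", "cfggdhfhhh"]

emit factor 1: 'dee' (i=0, period=3)
emit factor 2: 'cfggdhfhhh' (i=3, period=10)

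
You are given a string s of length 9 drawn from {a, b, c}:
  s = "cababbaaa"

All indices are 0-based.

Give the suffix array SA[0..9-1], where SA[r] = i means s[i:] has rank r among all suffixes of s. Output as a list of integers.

[8, 7, 6, 1, 3, 5, 2, 4, 0]

rank→(start, suffix):
  0 → (8, 'a')
  1 → (7, 'aa')
  2 → (6, 'aaa')
  3 → (1, 'ababbaaa')
  4 → (3, 'abbaaa')
  5 → (5, 'baaa')
  6 → (2, 'babbaaa')
  7 → (4, 'bbaaa')
  8 → (0, 'cababbaaa')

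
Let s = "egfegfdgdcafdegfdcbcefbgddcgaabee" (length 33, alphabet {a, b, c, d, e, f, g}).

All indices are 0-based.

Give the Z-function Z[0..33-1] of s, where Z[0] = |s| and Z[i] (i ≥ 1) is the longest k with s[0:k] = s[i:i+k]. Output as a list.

Z[0]=33
i=1: fresh scan; Z[1]=0
i=2: fresh scan; Z[2]=0
i=3: fresh scan; Z[3]=3 scan→box=[3,6)
i=4: min(r-i=2, Z[1]=0)=0; Z[4]=0
i=5: min(r-i=1, Z[2]=0)=0; Z[5]=0
i=6: fresh scan; Z[6]=0
i=7: fresh scan; Z[7]=0
i=8: fresh scan; Z[8]=0
i=9: fresh scan; Z[9]=0
i=10: fresh scan; Z[10]=0
i=11: fresh scan; Z[11]=0
i=12: fresh scan; Z[12]=0
i=13: fresh scan; Z[13]=3 scan→box=[13,16)
i=14: min(r-i=2, Z[1]=0)=0; Z[14]=0
i=15: min(r-i=1, Z[2]=0)=0; Z[15]=0
i=16: fresh scan; Z[16]=0
i=17: fresh scan; Z[17]=0
i=18: fresh scan; Z[18]=0
i=19: fresh scan; Z[19]=0
i=20: fresh scan; Z[20]=1 scan→box=[20,21)
i=21: fresh scan; Z[21]=0
i=22: fresh scan; Z[22]=0
i=23: fresh scan; Z[23]=0
i=24: fresh scan; Z[24]=0
i=25: fresh scan; Z[25]=0
i=26: fresh scan; Z[26]=0
i=27: fresh scan; Z[27]=0
i=28: fresh scan; Z[28]=0
i=29: fresh scan; Z[29]=0
i=30: fresh scan; Z[30]=0
i=31: fresh scan; Z[31]=1 scan→box=[31,32)
i=32: fresh scan; Z[32]=1 scan→box=[32,33)

[33, 0, 0, 3, 0, 0, 0, 0, 0, 0, 0, 0, 0, 3, 0, 0, 0, 0, 0, 0, 1, 0, 0, 0, 0, 0, 0, 0, 0, 0, 0, 1, 1]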